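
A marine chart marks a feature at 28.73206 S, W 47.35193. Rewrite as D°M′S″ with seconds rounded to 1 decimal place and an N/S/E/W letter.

28°43′55.4″ S, 47°21′6.9″ W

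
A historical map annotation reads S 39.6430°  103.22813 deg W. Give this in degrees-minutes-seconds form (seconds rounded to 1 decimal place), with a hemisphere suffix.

φ: 0.643000° → 38.58000′; 0.58000 × 60 = 34.800″
λ: 0.228130 × 60 = 13.68780′ → 13′, remainder × 60 = 41.268″

39°38′34.8″ S, 103°13′41.3″ W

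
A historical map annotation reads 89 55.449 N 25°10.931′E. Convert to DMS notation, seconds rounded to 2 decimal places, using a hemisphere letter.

89°55′26.94″ N, 25°10′55.86″ E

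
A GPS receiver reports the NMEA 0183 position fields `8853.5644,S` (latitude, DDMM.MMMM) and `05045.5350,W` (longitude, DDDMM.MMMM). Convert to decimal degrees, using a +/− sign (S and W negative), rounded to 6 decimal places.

Lat: degrees = first 2 digits = 88, minutes = 53.5644; 88 + 53.5644/60 = 88.8927400
S → negative
Longitude: degrees = first 3 digits = 50, minutes = 45.535; 50 + 45.535/60 = 50.7589167
W ⇒ negate

-88.892740, -50.758917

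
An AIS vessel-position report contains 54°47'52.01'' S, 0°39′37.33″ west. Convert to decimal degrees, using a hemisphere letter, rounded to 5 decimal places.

54.79778° S, 0.66037° W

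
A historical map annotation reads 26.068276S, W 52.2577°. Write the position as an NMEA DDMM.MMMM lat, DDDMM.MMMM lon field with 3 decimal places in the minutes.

Latitude: minutes = (26.068276 − 26) × 60 = 4.09656
λ: minutes = (52.257700 − 52) × 60 = 15.46200

2604.097,S / 05215.462,W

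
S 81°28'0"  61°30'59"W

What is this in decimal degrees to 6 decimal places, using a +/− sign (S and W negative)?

-81.466667, -61.516389

Lat: 28′ + 0″ = 28.00000′; 81 + 28.00000/60 = 81.4666667
S → negative
Longitude: 61° + 30/60 + 59/3600 = 61 + 0.500000 + 0.016389 = 61.5163889
hemisphere W, so the sign is −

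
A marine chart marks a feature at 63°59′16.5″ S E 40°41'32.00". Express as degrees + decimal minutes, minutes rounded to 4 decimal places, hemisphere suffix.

63° 59.2750′ S, 40° 41.5333′ E

Latitude: seconds/60 = 0.27500; minutes = 59 + 0.27500 = 59.275000
λ: 41 + 32/60 = 41.533333′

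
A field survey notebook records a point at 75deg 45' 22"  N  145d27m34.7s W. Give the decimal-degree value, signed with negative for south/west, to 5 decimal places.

Latitude: 75 + 45/60 + 22/3600 = 75.756111
N → positive
λ: 145 + 27/60 + 34.7/3600 = 145.459639
W → negative

75.75611, -145.45964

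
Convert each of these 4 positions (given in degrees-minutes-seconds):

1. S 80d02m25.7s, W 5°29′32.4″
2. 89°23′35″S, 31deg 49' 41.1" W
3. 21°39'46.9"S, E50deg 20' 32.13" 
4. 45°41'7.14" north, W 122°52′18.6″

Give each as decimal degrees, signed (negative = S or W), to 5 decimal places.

Point 1:
  Lat: 80° + 2/60 + 25.7/3600 = 80 + 0.033333 + 0.007139 = 80.040472
  S ⇒ negate
  Lon: 5° + 29/60 + 32.4/3600 = 5 + 0.483333 + 0.009000 = 5.492333
  W ⇒ negate
Point 2:
  Lat: 89 + 23/60 + 35/3600 = 89.393056
  S ⇒ negate
  Longitude: 31° + 49/60 + 41.1/3600 = 31 + 0.816667 + 0.011417 = 31.828083
  W ⇒ negate
Point 3:
  Latitude: 21 + 39/60 + 46.9/3600 = 21.663028
  S → negative
  Longitude: 20′ + 32.13″ = 20.53550′; 50 + 20.53550/60 = 50.342258
  E ⇒ keep positive
Point 4:
  Latitude: 45 + 41/60 + 7.14/3600 = 45.685317
  N ⇒ keep positive
  λ: 52′ + 18.6″ = 52.31000′; 122 + 52.31000/60 = 122.871833
  hemisphere W, so the sign is −

1. -80.04047, -5.49233
2. -89.39306, -31.82808
3. -21.66303, 50.34226
4. 45.68532, -122.87183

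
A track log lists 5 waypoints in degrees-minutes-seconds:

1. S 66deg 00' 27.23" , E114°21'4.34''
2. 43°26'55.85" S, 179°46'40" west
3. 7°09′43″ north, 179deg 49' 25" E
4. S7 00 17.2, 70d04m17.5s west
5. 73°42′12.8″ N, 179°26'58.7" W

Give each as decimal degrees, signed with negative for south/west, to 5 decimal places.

Point 1:
  Latitude: 0′ + 27.23″ = 0.45383′; 66 + 0.45383/60 = 66.007564
  hemisphere S, so the sign is −
  Lon: 114° + 21/60 + 4.34/3600 = 114 + 0.350000 + 0.001206 = 114.351206
  E ⇒ keep positive
Point 2:
  Latitude: 43 + 26/60 + 55.85/3600 = 43.448847
  S → negative
  Longitude: 179 + 46/60 + 40/3600 = 179.777778
  hemisphere W, so the sign is −
Point 3:
  φ: 7° + 9/60 + 43/3600 = 7 + 0.150000 + 0.011944 = 7.161944
  N → positive
  Lon: 179° + 49/60 + 25/3600 = 179 + 0.816667 + 0.006944 = 179.823611
  E ⇒ keep positive
Point 4:
  φ: 7° + 0/60 + 17.2/3600 = 7 + 0.000000 + 0.004778 = 7.004778
  hemisphere S, so the sign is −
  Lon: 4′ + 17.5″ = 4.29167′; 70 + 4.29167/60 = 70.071528
  W ⇒ negate
Point 5:
  Lat: 73 + 42/60 + 12.8/3600 = 73.703556
  N → positive
  λ: 179° + 26/60 + 58.7/3600 = 179 + 0.433333 + 0.016306 = 179.449639
  hemisphere W, so the sign is −

1. -66.00756, 114.35121
2. -43.44885, -179.77778
3. 7.16194, 179.82361
4. -7.00478, -70.07153
5. 73.70356, -179.44964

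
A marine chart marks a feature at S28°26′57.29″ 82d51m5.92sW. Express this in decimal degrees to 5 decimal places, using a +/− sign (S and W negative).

Latitude: 26′ + 57.29″ = 26.95483′; 28 + 26.95483/60 = 28.449247
S → negative
λ: 82° + 51/60 + 5.92/3600 = 82 + 0.850000 + 0.001644 = 82.851644
hemisphere W, so the sign is −

-28.44925, -82.85164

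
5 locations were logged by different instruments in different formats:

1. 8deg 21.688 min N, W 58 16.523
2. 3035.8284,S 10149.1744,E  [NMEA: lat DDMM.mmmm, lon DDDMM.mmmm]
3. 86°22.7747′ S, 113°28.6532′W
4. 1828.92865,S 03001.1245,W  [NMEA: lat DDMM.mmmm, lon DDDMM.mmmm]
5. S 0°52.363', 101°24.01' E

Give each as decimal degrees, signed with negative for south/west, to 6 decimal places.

1. 8.361467, -58.275383
2. -30.597140, 101.819573
3. -86.379578, -113.477553
4. -18.482144, -30.018742
5. -0.872717, 101.400167

Point 1:
  Latitude: 21.688′ = 0.361467°; total 8.3614667
  N ⇒ keep positive
  Lon: 58 + 16.523/60 = 58.2753833
  W ⇒ negate
Point 2:
  φ: split at 2 digits → 30° and 35.8284′; 30 + 35.8284/60 = 30.5971400
  S → negative
  λ: degrees = first 3 digits = 101, minutes = 49.1744; 101 + 49.1744/60 = 101.8195733
  E → positive
Point 3:
  Lat: 22.7747′ = 0.379578°; total 86.3795783
  S → negative
  Lon: 113 + 28.6532/60 = 113.4775533
  hemisphere W, so the sign is −
Point 4:
  Latitude: split at 2 digits → 18° and 28.92865′; 18 + 28.92865/60 = 18.4821442
  hemisphere S, so the sign is −
  λ: split at 3 digits → 030° and 1.1245′; 30 + 1.1245/60 = 30.0187417
  hemisphere W, so the sign is −
Point 5:
  Latitude: 0 + 52.363/60 = 0.8727167
  S ⇒ negate
  Lon: 24.01′ = 0.400167°; total 101.4001667
  E ⇒ keep positive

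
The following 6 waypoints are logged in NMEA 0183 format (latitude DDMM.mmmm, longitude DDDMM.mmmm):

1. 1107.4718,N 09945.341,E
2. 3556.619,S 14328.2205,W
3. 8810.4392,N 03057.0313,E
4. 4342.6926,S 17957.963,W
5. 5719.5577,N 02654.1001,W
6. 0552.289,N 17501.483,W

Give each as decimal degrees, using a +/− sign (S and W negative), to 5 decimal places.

Point 1:
  Latitude: degrees = first 2 digits = 11, minutes = 7.4718; 11 + 7.4718/60 = 11.124530
  N ⇒ keep positive
  Longitude: split at 3 digits → 099° and 45.341′; 99 + 45.341/60 = 99.755683
  E ⇒ keep positive
Point 2:
  Lat: degrees = first 2 digits = 35, minutes = 56.619; 35 + 56.619/60 = 35.943650
  S ⇒ negate
  Lon: degrees = first 3 digits = 143, minutes = 28.2205; 143 + 28.2205/60 = 143.470342
  W → negative
Point 3:
  φ: degrees = first 2 digits = 88, minutes = 10.4392; 88 + 10.4392/60 = 88.173987
  N → positive
  Lon: degrees = first 3 digits = 30, minutes = 57.0313; 30 + 57.0313/60 = 30.950522
  E ⇒ keep positive
Point 4:
  φ: split at 2 digits → 43° and 42.6926′; 43 + 42.6926/60 = 43.711543
  S ⇒ negate
  Longitude: split at 3 digits → 179° and 57.963′; 179 + 57.963/60 = 179.966050
  W → negative
Point 5:
  φ: split at 2 digits → 57° and 19.5577′; 57 + 19.5577/60 = 57.325962
  N → positive
  Longitude: split at 3 digits → 026° and 54.1001′; 26 + 54.1001/60 = 26.901668
  W ⇒ negate
Point 6:
  φ: degrees = first 2 digits = 5, minutes = 52.289; 5 + 52.289/60 = 5.871483
  N → positive
  Longitude: degrees = first 3 digits = 175, minutes = 1.483; 175 + 1.483/60 = 175.024717
  W ⇒ negate

1. 11.12453, 99.75568
2. -35.94365, -143.47034
3. 88.17399, 30.95052
4. -43.71154, -179.96605
5. 57.32596, -26.90167
6. 5.87148, -175.02472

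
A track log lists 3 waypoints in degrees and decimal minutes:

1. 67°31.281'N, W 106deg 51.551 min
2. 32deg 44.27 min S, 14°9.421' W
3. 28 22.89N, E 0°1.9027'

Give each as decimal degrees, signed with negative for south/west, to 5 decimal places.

1. 67.52135, -106.85918
2. -32.73783, -14.15702
3. 28.38150, 0.03171

Point 1:
  Latitude: 31.281′ = 0.521350°; total 67.521350
  N → positive
  λ: 106 + 51.551/60 = 106.859183
  W → negative
Point 2:
  Latitude: 32 + 44.27/60 = 32.737833
  S ⇒ negate
  Lon: 9.421′ = 0.157017°; total 14.157017
  hemisphere W, so the sign is −
Point 3:
  Latitude: 22.89′ = 0.381500°; total 28.381500
  N ⇒ keep positive
  Lon: 0 + 1.9027/60 = 0.031712
  E → positive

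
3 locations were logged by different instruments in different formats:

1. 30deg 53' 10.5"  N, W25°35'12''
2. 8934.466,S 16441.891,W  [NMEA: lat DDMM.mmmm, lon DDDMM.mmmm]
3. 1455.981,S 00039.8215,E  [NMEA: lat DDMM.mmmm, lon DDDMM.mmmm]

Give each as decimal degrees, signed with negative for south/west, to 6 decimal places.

Point 1:
  Lat: 30° + 53/60 + 10.5/3600 = 30 + 0.883333 + 0.002917 = 30.8862500
  N → positive
  Longitude: 25° + 35/60 + 12/3600 = 25 + 0.583333 + 0.003333 = 25.5866667
  W ⇒ negate
Point 2:
  Latitude: split at 2 digits → 89° and 34.466′; 89 + 34.466/60 = 89.5744333
  S ⇒ negate
  λ: split at 3 digits → 164° and 41.891′; 164 + 41.891/60 = 164.6981833
  W ⇒ negate
Point 3:
  Latitude: split at 2 digits → 14° and 55.981′; 14 + 55.981/60 = 14.9330167
  S → negative
  λ: degrees = first 3 digits = 0, minutes = 39.8215; 0 + 39.8215/60 = 0.6636917
  E → positive

1. 30.886250, -25.586667
2. -89.574433, -164.698183
3. -14.933017, 0.663692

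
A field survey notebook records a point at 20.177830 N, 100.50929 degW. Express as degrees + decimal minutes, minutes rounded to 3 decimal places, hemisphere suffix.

20° 10.670′ N, 100° 30.557′ W

Lat: fractional part 0.177830 → 10.66980 minutes
Longitude: minutes = (100.509290 − 100) × 60 = 30.55740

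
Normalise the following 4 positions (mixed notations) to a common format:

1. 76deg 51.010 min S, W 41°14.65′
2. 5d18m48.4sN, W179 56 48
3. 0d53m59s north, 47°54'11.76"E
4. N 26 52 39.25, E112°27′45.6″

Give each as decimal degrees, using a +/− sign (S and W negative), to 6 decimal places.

1. -76.850167, -41.244167
2. 5.313444, -179.946667
3. 0.899722, 47.903267
4. 26.877569, 112.462667

Point 1:
  Lat: 76 + 51.01/60 = 76.8501667
  hemisphere S, so the sign is −
  Longitude: 41 + 14.65/60 = 41.2441667
  W → negative
Point 2:
  Lat: 18′ + 48.4″ = 18.80667′; 5 + 18.80667/60 = 5.3134444
  N → positive
  Longitude: 179 + 56/60 + 48/3600 = 179.9466667
  hemisphere W, so the sign is −
Point 3:
  φ: 0° + 53/60 + 59/3600 = 0 + 0.883333 + 0.016389 = 0.8997222
  N ⇒ keep positive
  Longitude: 54′ + 11.76″ = 54.19600′; 47 + 54.19600/60 = 47.9032667
  E → positive
Point 4:
  Lat: 52′ + 39.25″ = 52.65417′; 26 + 52.65417/60 = 26.8775694
  N ⇒ keep positive
  Lon: 27′ + 45.6″ = 27.76000′; 112 + 27.76000/60 = 112.4626667
  E → positive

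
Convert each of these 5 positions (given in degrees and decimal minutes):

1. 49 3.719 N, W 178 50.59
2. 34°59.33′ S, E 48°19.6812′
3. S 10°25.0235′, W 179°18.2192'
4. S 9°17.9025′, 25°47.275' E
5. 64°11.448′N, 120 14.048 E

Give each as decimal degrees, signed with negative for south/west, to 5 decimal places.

1. 49.06198, -178.84317
2. -34.98883, 48.32802
3. -10.41706, -179.30365
4. -9.29838, 25.78792
5. 64.19080, 120.23413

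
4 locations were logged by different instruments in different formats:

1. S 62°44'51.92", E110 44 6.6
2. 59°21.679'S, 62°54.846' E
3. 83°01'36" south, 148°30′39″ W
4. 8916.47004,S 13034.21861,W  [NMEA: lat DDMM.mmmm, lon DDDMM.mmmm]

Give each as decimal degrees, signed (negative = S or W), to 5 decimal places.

1. -62.74776, 110.73517
2. -59.36132, 62.91410
3. -83.02667, -148.51083
4. -89.27450, -130.57031

Point 1:
  Latitude: 62 + 44/60 + 51.92/3600 = 62.747756
  S → negative
  λ: 110° + 44/60 + 6.6/3600 = 110 + 0.733333 + 0.001833 = 110.735167
  E → positive
Point 2:
  Lat: 59 + 21.679/60 = 59.361317
  S ⇒ negate
  Longitude: 54.846′ = 0.914100°; total 62.914100
  E → positive
Point 3:
  φ: 1′ + 36″ = 1.60000′; 83 + 1.60000/60 = 83.026667
  hemisphere S, so the sign is −
  λ: 30′ + 39″ = 30.65000′; 148 + 30.65000/60 = 148.510833
  hemisphere W, so the sign is −
Point 4:
  φ: degrees = first 2 digits = 89, minutes = 16.47004; 89 + 16.47004/60 = 89.274501
  S → negative
  Lon: split at 3 digits → 130° and 34.21861′; 130 + 34.21861/60 = 130.570310
  W → negative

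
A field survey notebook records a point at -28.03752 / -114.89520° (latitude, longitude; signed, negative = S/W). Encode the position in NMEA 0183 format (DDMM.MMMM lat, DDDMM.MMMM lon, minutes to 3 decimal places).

Latitude is negative → S; |value| = 28.037520
Lat: fractional part 0.037520 → 2.25120 minutes
Longitude is negative → W; |value| = 114.895200
Lon: fractional part 0.895200 → 53.71200 minutes

2802.251,S / 11453.712,W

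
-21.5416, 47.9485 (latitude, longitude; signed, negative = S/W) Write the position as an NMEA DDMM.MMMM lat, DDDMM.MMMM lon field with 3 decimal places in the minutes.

2132.496,S / 04756.910,E

Latitude is negative → S; |value| = 21.541600
φ: minutes = (21.541600 − 21) × 60 = 32.49600
Lon: minutes = (47.948500 − 47) × 60 = 56.91000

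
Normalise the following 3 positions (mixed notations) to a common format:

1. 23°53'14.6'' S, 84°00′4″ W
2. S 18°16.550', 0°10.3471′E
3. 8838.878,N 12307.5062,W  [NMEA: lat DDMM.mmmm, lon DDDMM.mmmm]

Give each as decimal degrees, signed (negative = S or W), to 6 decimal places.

Point 1:
  φ: 23 + 53/60 + 14.6/3600 = 23.8873889
  S ⇒ negate
  Lon: 0′ + 4″ = 0.06667′; 84 + 0.06667/60 = 84.0011111
  W → negative
Point 2:
  Lat: 16.55′ = 0.275833°; total 18.2758333
  hemisphere S, so the sign is −
  λ: 0 + 10.3471/60 = 0.1724517
  E ⇒ keep positive
Point 3:
  Lat: degrees = first 2 digits = 88, minutes = 38.878; 88 + 38.878/60 = 88.6479667
  N → positive
  λ: split at 3 digits → 123° and 7.5062′; 123 + 7.5062/60 = 123.1251033
  W ⇒ negate

1. -23.887389, -84.001111
2. -18.275833, 0.172452
3. 88.647967, -123.125103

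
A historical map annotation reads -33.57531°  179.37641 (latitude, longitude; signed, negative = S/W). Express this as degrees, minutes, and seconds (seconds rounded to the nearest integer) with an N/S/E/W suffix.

Latitude is negative → S; |value| = 33.575310
Latitude: whole degrees 33; 34.51860′ → 34′ and 31.12″
Lon: 0.376410° → 22.58460′; 0.58460 × 60 = 35.08″

33°34′31″ S, 179°22′35″ E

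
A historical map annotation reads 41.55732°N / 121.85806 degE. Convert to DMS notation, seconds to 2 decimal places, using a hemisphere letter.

41°33′26.35″ N, 121°51′29.02″ E

Latitude: 0.557320 × 60 = 33.43920′ → 33′, remainder × 60 = 26.3520″
λ: whole degrees 121; 51.48360′ → 51′ and 29.0160″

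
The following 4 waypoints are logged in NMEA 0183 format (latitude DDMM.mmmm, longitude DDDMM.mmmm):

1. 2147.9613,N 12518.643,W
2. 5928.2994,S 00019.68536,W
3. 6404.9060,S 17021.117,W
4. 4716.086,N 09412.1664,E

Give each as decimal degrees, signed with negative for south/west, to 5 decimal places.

Point 1:
  Latitude: degrees = first 2 digits = 21, minutes = 47.9613; 21 + 47.9613/60 = 21.799355
  N → positive
  Longitude: degrees = first 3 digits = 125, minutes = 18.643; 125 + 18.643/60 = 125.310717
  hemisphere W, so the sign is −
Point 2:
  φ: degrees = first 2 digits = 59, minutes = 28.2994; 59 + 28.2994/60 = 59.471657
  S ⇒ negate
  Longitude: split at 3 digits → 000° and 19.68536′; 0 + 19.68536/60 = 0.328089
  hemisphere W, so the sign is −
Point 3:
  Lat: degrees = first 2 digits = 64, minutes = 4.906; 64 + 4.906/60 = 64.081767
  hemisphere S, so the sign is −
  Lon: split at 3 digits → 170° and 21.117′; 170 + 21.117/60 = 170.351950
  hemisphere W, so the sign is −
Point 4:
  φ: split at 2 digits → 47° and 16.086′; 47 + 16.086/60 = 47.268100
  N ⇒ keep positive
  λ: split at 3 digits → 094° and 12.1664′; 94 + 12.1664/60 = 94.202773
  E ⇒ keep positive

1. 21.79936, -125.31072
2. -59.47166, -0.32809
3. -64.08177, -170.35195
4. 47.26810, 94.20277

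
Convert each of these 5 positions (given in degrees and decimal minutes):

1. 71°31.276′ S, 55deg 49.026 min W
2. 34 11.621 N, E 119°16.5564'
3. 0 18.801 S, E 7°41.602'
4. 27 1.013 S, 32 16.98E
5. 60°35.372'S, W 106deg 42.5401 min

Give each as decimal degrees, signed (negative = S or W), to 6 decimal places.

1. -71.521267, -55.817100
2. 34.193683, 119.275940
3. -0.313350, 7.693367
4. -27.016883, 32.283000
5. -60.589533, -106.709002

Point 1:
  Latitude: 31.276′ = 0.521267°; total 71.5212667
  S ⇒ negate
  Longitude: 55 + 49.026/60 = 55.8171000
  W → negative
Point 2:
  Latitude: 34 + 11.621/60 = 34.1936833
  N → positive
  Longitude: 16.5564′ = 0.275940°; total 119.2759400
  E ⇒ keep positive
Point 3:
  Latitude: 18.801′ = 0.313350°; total 0.3133500
  S ⇒ negate
  λ: 7 + 41.602/60 = 7.6933667
  E → positive
Point 4:
  φ: 27 + 1.013/60 = 27.0168833
  S → negative
  Lon: 16.98′ = 0.283000°; total 32.2830000
  E ⇒ keep positive
Point 5:
  Lat: 60 + 35.372/60 = 60.5895333
  S → negative
  Lon: 106 + 42.5401/60 = 106.7090017
  W ⇒ negate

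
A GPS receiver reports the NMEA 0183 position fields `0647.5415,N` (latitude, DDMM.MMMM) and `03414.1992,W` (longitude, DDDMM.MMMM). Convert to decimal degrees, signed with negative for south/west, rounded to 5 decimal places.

6.79236, -34.23665

Lat: split at 2 digits → 06° and 47.5415′; 6 + 47.5415/60 = 6.792358
N → positive
Lon: degrees = first 3 digits = 34, minutes = 14.1992; 34 + 14.1992/60 = 34.236653
W → negative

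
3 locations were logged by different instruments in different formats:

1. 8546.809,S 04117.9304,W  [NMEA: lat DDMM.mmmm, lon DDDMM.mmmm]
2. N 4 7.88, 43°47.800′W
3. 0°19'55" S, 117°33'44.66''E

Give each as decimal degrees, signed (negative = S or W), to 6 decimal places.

1. -85.780150, -41.298840
2. 4.131333, -43.796667
3. -0.331944, 117.562406

Point 1:
  Lat: degrees = first 2 digits = 85, minutes = 46.809; 85 + 46.809/60 = 85.7801500
  hemisphere S, so the sign is −
  Longitude: split at 3 digits → 041° and 17.9304′; 41 + 17.9304/60 = 41.2988400
  hemisphere W, so the sign is −
Point 2:
  φ: 7.88′ = 0.131333°; total 4.1313333
  N ⇒ keep positive
  Longitude: 47.8′ = 0.796667°; total 43.7966667
  W → negative
Point 3:
  Lat: 19′ + 55″ = 19.91667′; 0 + 19.91667/60 = 0.3319444
  S ⇒ negate
  Lon: 117 + 33/60 + 44.66/3600 = 117.5624056
  E → positive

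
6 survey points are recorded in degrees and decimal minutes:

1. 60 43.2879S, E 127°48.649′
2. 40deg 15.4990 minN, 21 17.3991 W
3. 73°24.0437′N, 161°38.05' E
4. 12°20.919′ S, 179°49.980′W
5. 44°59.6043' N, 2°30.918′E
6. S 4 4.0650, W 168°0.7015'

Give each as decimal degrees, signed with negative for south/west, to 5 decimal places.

1. -60.72147, 127.81082
2. 40.25832, -21.28999
3. 73.40073, 161.63417
4. -12.34865, -179.83300
5. 44.99341, 2.51530
6. -4.06775, -168.01169

Point 1:
  Latitude: 60 + 43.2879/60 = 60.721465
  hemisphere S, so the sign is −
  Longitude: 48.649′ = 0.810817°; total 127.810817
  E → positive
Point 2:
  φ: 15.499′ = 0.258317°; total 40.258317
  N ⇒ keep positive
  λ: 17.3991′ = 0.289985°; total 21.289985
  hemisphere W, so the sign is −
Point 3:
  Lat: 24.0437′ = 0.400728°; total 73.400728
  N → positive
  Longitude: 161 + 38.05/60 = 161.634167
  E → positive
Point 4:
  Lat: 20.919′ = 0.348650°; total 12.348650
  S ⇒ negate
  Longitude: 179 + 49.98/60 = 179.833000
  W → negative
Point 5:
  Latitude: 44 + 59.6043/60 = 44.993405
  N → positive
  Lon: 2 + 30.918/60 = 2.515300
  E ⇒ keep positive
Point 6:
  Latitude: 4.065′ = 0.067750°; total 4.067750
  hemisphere S, so the sign is −
  Longitude: 168 + 0.7015/60 = 168.011692
  hemisphere W, so the sign is −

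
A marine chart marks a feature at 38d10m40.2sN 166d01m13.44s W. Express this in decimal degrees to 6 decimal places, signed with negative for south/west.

38.177833, -166.020400

Latitude: 38 + 10/60 + 40.2/3600 = 38.1778333
N ⇒ keep positive
λ: 1′ + 13.44″ = 1.22400′; 166 + 1.22400/60 = 166.0204000
W ⇒ negate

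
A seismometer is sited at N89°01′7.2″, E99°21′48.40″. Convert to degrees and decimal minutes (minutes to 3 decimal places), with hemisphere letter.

89° 1.120′ N, 99° 21.807′ E

Lat: 1 + 7.2/60 = 1.12000′
λ: seconds/60 = 0.80667; minutes = 21 + 0.80667 = 21.80667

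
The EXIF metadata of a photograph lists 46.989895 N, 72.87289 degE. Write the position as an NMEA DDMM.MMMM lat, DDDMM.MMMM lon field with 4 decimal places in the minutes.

4659.3937,N / 07252.3734,E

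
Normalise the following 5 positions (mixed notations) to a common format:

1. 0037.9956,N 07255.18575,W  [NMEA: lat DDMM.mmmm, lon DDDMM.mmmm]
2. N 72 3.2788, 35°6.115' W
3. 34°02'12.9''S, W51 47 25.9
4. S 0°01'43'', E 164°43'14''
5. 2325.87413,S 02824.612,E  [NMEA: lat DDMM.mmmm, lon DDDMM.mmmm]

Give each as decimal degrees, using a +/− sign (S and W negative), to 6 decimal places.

Point 1:
  Lat: degrees = first 2 digits = 0, minutes = 37.9956; 0 + 37.9956/60 = 0.6332600
  N → positive
  λ: split at 3 digits → 072° and 55.18575′; 72 + 55.18575/60 = 72.9197625
  W ⇒ negate
Point 2:
  Latitude: 72 + 3.2788/60 = 72.0546467
  N → positive
  λ: 6.115′ = 0.101917°; total 35.1019167
  hemisphere W, so the sign is −
Point 3:
  Lat: 34° + 2/60 + 12.9/3600 = 34 + 0.033333 + 0.003583 = 34.0369167
  S ⇒ negate
  Lon: 47′ + 25.9″ = 47.43167′; 51 + 47.43167/60 = 51.7905278
  hemisphere W, so the sign is −
Point 4:
  Lat: 1′ + 43″ = 1.71667′; 0 + 1.71667/60 = 0.0286111
  S ⇒ negate
  λ: 164 + 43/60 + 14/3600 = 164.7205556
  E ⇒ keep positive
Point 5:
  φ: split at 2 digits → 23° and 25.87413′; 23 + 25.87413/60 = 23.4312355
  hemisphere S, so the sign is −
  λ: split at 3 digits → 028° and 24.612′; 28 + 24.612/60 = 28.4102000
  E ⇒ keep positive

1. 0.633260, -72.919763
2. 72.054647, -35.101917
3. -34.036917, -51.790528
4. -0.028611, 164.720556
5. -23.431236, 28.410200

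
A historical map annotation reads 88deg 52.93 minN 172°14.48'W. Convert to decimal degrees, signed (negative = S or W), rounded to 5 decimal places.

88.88217, -172.24133

φ: 88 + 52.93/60 = 88.882167
N ⇒ keep positive
Lon: 14.48′ = 0.241333°; total 172.241333
hemisphere W, so the sign is −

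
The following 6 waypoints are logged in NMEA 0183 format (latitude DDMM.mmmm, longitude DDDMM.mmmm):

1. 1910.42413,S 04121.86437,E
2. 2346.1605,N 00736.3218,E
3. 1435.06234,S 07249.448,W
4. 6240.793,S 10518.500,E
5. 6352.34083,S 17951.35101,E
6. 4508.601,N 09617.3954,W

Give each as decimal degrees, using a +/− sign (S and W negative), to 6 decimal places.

Point 1:
  Latitude: split at 2 digits → 19° and 10.42413′; 19 + 10.42413/60 = 19.1737355
  hemisphere S, so the sign is −
  λ: degrees = first 3 digits = 41, minutes = 21.86437; 41 + 21.86437/60 = 41.3644062
  E ⇒ keep positive
Point 2:
  Latitude: split at 2 digits → 23° and 46.1605′; 23 + 46.1605/60 = 23.7693417
  N ⇒ keep positive
  Lon: split at 3 digits → 007° and 36.3218′; 7 + 36.3218/60 = 7.6053633
  E ⇒ keep positive
Point 3:
  Lat: split at 2 digits → 14° and 35.06234′; 14 + 35.06234/60 = 14.5843723
  hemisphere S, so the sign is −
  Longitude: degrees = first 3 digits = 72, minutes = 49.448; 72 + 49.448/60 = 72.8241333
  W ⇒ negate
Point 4:
  Lat: degrees = first 2 digits = 62, minutes = 40.793; 62 + 40.793/60 = 62.6798833
  S → negative
  λ: degrees = first 3 digits = 105, minutes = 18.5; 105 + 18.5/60 = 105.3083333
  E → positive
Point 5:
  Lat: split at 2 digits → 63° and 52.34083′; 63 + 52.34083/60 = 63.8723472
  S → negative
  λ: split at 3 digits → 179° and 51.35101′; 179 + 51.35101/60 = 179.8558502
  E → positive
Point 6:
  φ: split at 2 digits → 45° and 8.601′; 45 + 8.601/60 = 45.1433500
  N ⇒ keep positive
  λ: split at 3 digits → 096° and 17.3954′; 96 + 17.3954/60 = 96.2899233
  hemisphere W, so the sign is −

1. -19.173736, 41.364406
2. 23.769342, 7.605363
3. -14.584372, -72.824133
4. -62.679883, 105.308333
5. -63.872347, 179.855850
6. 45.143350, -96.289923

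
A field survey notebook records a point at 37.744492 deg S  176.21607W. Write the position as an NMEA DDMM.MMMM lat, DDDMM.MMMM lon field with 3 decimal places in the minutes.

Latitude: 37° + 0.744492 × 60 = 37° 44.66952′
Longitude: minutes = (176.216070 − 176) × 60 = 12.96420

3744.670,S / 17612.964,W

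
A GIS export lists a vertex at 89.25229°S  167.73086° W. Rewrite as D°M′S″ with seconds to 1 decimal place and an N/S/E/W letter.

89°15′8.2″ S, 167°43′51.1″ W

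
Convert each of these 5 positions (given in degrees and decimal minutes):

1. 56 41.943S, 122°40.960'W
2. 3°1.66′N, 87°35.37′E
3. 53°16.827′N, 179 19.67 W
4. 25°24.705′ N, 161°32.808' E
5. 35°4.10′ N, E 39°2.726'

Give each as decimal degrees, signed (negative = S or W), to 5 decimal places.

Point 1:
  φ: 41.943′ = 0.699050°; total 56.699050
  S → negative
  Longitude: 122 + 40.96/60 = 122.682667
  W → negative
Point 2:
  Latitude: 1.66′ = 0.027667°; total 3.027667
  N ⇒ keep positive
  Longitude: 87 + 35.37/60 = 87.589500
  E → positive
Point 3:
  Latitude: 53 + 16.827/60 = 53.280450
  N → positive
  Longitude: 179 + 19.67/60 = 179.327833
  hemisphere W, so the sign is −
Point 4:
  Lat: 25 + 24.705/60 = 25.411750
  N → positive
  λ: 32.808′ = 0.546800°; total 161.546800
  E → positive
Point 5:
  Lat: 35 + 4.1/60 = 35.068333
  N → positive
  Longitude: 39 + 2.726/60 = 39.045433
  E → positive

1. -56.69905, -122.68267
2. 3.02767, 87.58950
3. 53.28045, -179.32783
4. 25.41175, 161.54680
5. 35.06833, 39.04543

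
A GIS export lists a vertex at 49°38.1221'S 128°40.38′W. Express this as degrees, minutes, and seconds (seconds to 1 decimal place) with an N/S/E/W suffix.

φ: fractional minutes 0.12210 × 60 = 7.326″
Lon: fractional minutes 0.38000 × 60 = 22.800″

49°38′7.3″ S, 128°40′22.8″ W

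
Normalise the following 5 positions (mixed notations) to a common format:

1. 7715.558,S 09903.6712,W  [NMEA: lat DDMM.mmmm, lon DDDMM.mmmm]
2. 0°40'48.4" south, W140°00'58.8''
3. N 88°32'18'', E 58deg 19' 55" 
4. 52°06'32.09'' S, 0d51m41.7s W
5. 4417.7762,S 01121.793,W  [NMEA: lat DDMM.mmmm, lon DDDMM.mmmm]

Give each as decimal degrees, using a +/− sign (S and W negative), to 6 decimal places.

Point 1:
  φ: degrees = first 2 digits = 77, minutes = 15.558; 77 + 15.558/60 = 77.2593000
  S → negative
  Lon: split at 3 digits → 099° and 3.6712′; 99 + 3.6712/60 = 99.0611867
  W ⇒ negate
Point 2:
  φ: 0 + 40/60 + 48.4/3600 = 0.6801111
  S ⇒ negate
  Longitude: 140 + 0/60 + 58.8/3600 = 140.0163333
  W ⇒ negate
Point 3:
  φ: 88° + 32/60 + 18/3600 = 88 + 0.533333 + 0.005000 = 88.5383333
  N → positive
  Longitude: 58° + 19/60 + 55/3600 = 58 + 0.316667 + 0.015278 = 58.3319444
  E ⇒ keep positive
Point 4:
  Lat: 52 + 6/60 + 32.09/3600 = 52.1089139
  S ⇒ negate
  Lon: 0 + 51/60 + 41.7/3600 = 0.8615833
  hemisphere W, so the sign is −
Point 5:
  Lat: split at 2 digits → 44° and 17.7762′; 44 + 17.7762/60 = 44.2962700
  hemisphere S, so the sign is −
  λ: degrees = first 3 digits = 11, minutes = 21.793; 11 + 21.793/60 = 11.3632167
  W → negative

1. -77.259300, -99.061187
2. -0.680111, -140.016333
3. 88.538333, 58.331944
4. -52.108914, -0.861583
5. -44.296270, -11.363217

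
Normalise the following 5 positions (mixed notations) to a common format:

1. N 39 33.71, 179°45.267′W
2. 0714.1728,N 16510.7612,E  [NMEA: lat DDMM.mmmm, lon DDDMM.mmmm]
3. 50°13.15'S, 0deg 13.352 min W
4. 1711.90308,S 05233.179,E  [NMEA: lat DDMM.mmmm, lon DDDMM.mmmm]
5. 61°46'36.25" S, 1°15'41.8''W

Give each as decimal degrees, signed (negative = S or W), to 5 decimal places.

Point 1:
  Lat: 39 + 33.71/60 = 39.561833
  N → positive
  Longitude: 179 + 45.267/60 = 179.754450
  hemisphere W, so the sign is −
Point 2:
  Latitude: degrees = first 2 digits = 7, minutes = 14.1728; 7 + 14.1728/60 = 7.236213
  N → positive
  Lon: split at 3 digits → 165° and 10.7612′; 165 + 10.7612/60 = 165.179353
  E ⇒ keep positive
Point 3:
  Latitude: 50 + 13.15/60 = 50.219167
  S → negative
  Lon: 13.352′ = 0.222533°; total 0.222533
  W → negative
Point 4:
  Lat: degrees = first 2 digits = 17, minutes = 11.90308; 17 + 11.90308/60 = 17.198385
  S → negative
  Lon: degrees = first 3 digits = 52, minutes = 33.179; 52 + 33.179/60 = 52.552983
  E ⇒ keep positive
Point 5:
  Lat: 46′ + 36.25″ = 46.60417′; 61 + 46.60417/60 = 61.776736
  hemisphere S, so the sign is −
  Lon: 1 + 15/60 + 41.8/3600 = 1.261611
  W → negative

1. 39.56183, -179.75445
2. 7.23621, 165.17935
3. -50.21917, -0.22253
4. -17.19838, 52.55298
5. -61.77674, -1.26161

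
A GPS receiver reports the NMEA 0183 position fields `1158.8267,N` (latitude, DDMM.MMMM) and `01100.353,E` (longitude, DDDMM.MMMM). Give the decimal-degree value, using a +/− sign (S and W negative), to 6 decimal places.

Lat: split at 2 digits → 11° and 58.8267′; 11 + 58.8267/60 = 11.9804450
N → positive
Lon: degrees = first 3 digits = 11, minutes = 0.353; 11 + 0.353/60 = 11.0058833
E → positive

11.980445, 11.005883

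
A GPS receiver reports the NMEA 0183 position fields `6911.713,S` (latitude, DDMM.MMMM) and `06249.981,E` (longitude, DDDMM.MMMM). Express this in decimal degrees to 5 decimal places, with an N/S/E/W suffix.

69.19522° S, 62.83302° E

Latitude: degrees = first 2 digits = 69, minutes = 11.713; 69 + 11.713/60 = 69.195217
Longitude: degrees = first 3 digits = 62, minutes = 49.981; 62 + 49.981/60 = 62.833017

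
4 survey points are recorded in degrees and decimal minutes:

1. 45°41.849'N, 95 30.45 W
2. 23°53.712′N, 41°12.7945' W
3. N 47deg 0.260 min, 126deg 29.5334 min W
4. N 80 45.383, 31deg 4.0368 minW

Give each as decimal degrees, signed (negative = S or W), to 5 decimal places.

Point 1:
  Latitude: 41.849′ = 0.697483°; total 45.697483
  N ⇒ keep positive
  Longitude: 95 + 30.45/60 = 95.507500
  W → negative
Point 2:
  φ: 23 + 53.712/60 = 23.895200
  N → positive
  Longitude: 41 + 12.7945/60 = 41.213242
  hemisphere W, so the sign is −
Point 3:
  Lat: 0.26′ = 0.004333°; total 47.004333
  N ⇒ keep positive
  Lon: 29.5334′ = 0.492223°; total 126.492223
  W → negative
Point 4:
  Latitude: 45.383′ = 0.756383°; total 80.756383
  N ⇒ keep positive
  Lon: 31 + 4.0368/60 = 31.067280
  hemisphere W, so the sign is −

1. 45.69748, -95.50750
2. 23.89520, -41.21324
3. 47.00433, -126.49222
4. 80.75638, -31.06728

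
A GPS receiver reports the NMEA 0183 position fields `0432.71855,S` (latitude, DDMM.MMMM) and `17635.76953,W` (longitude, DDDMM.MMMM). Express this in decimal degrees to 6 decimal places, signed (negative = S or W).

φ: degrees = first 2 digits = 4, minutes = 32.71855; 4 + 32.71855/60 = 4.5453092
S ⇒ negate
λ: degrees = first 3 digits = 176, minutes = 35.76953; 176 + 35.76953/60 = 176.5961588
W → negative

-4.545309, -176.596159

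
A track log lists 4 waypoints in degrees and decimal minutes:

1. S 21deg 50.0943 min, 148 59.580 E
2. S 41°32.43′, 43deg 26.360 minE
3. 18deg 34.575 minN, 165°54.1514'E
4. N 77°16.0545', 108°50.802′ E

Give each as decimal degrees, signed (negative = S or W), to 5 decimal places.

1. -21.83491, 148.99300
2. -41.54050, 43.43933
3. 18.57625, 165.90252
4. 77.26758, 108.84670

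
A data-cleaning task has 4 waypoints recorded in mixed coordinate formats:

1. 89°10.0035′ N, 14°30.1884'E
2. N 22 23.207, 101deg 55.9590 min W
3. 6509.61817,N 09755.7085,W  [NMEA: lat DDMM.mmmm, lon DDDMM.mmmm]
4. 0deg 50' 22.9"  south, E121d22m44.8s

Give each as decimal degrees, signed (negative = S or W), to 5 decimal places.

Point 1:
  Latitude: 89 + 10.0035/60 = 89.166725
  N ⇒ keep positive
  Longitude: 14 + 30.1884/60 = 14.503140
  E ⇒ keep positive
Point 2:
  Lat: 22 + 23.207/60 = 22.386783
  N ⇒ keep positive
  λ: 101 + 55.959/60 = 101.932650
  W → negative
Point 3:
  φ: split at 2 digits → 65° and 9.61817′; 65 + 9.61817/60 = 65.160303
  N ⇒ keep positive
  λ: degrees = first 3 digits = 97, minutes = 55.7085; 97 + 55.7085/60 = 97.928475
  W → negative
Point 4:
  φ: 0 + 50/60 + 22.9/3600 = 0.839694
  S → negative
  λ: 121 + 22/60 + 44.8/3600 = 121.379111
  E → positive

1. 89.16673, 14.50314
2. 22.38678, -101.93265
3. 65.16030, -97.92848
4. -0.83969, 121.37911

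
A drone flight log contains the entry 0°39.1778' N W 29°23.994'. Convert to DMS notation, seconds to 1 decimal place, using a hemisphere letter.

0°39′10.7″ N, 29°23′59.6″ W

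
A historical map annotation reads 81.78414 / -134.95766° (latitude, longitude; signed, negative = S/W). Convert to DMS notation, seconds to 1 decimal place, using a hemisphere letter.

81°47′2.9″ N, 134°57′27.6″ W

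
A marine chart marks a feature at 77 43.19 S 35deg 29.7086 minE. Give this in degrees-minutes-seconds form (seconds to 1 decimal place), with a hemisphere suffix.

φ: 43.19000′ → 43′ and 0.19000 × 60 = 11.400″
λ: 29.70860′ → 29′ and 0.70860 × 60 = 42.516″

77°43′11.4″ S, 35°29′42.5″ E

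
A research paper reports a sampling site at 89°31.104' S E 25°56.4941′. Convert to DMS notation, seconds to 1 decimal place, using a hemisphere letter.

φ: fractional minutes 0.10400 × 60 = 6.240″
Longitude: fractional minutes 0.49410 × 60 = 29.646″

89°31′6.2″ S, 25°56′29.6″ E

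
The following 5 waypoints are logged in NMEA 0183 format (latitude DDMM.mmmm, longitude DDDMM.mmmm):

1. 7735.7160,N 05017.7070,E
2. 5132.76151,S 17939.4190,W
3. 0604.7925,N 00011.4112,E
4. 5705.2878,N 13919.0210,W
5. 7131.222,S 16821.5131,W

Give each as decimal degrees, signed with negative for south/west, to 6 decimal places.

Point 1:
  Lat: degrees = first 2 digits = 77, minutes = 35.716; 77 + 35.716/60 = 77.5952667
  N → positive
  Longitude: split at 3 digits → 050° and 17.707′; 50 + 17.707/60 = 50.2951167
  E → positive
Point 2:
  Lat: degrees = first 2 digits = 51, minutes = 32.76151; 51 + 32.76151/60 = 51.5460252
  S → negative
  Longitude: degrees = first 3 digits = 179, minutes = 39.419; 179 + 39.419/60 = 179.6569833
  W ⇒ negate
Point 3:
  Lat: degrees = first 2 digits = 6, minutes = 4.7925; 6 + 4.7925/60 = 6.0798750
  N ⇒ keep positive
  Lon: split at 3 digits → 000° and 11.4112′; 0 + 11.4112/60 = 0.1901867
  E ⇒ keep positive
Point 4:
  Lat: degrees = first 2 digits = 57, minutes = 5.2878; 57 + 5.2878/60 = 57.0881300
  N ⇒ keep positive
  Lon: split at 3 digits → 139° and 19.021′; 139 + 19.021/60 = 139.3170167
  hemisphere W, so the sign is −
Point 5:
  φ: split at 2 digits → 71° and 31.222′; 71 + 31.222/60 = 71.5203667
  S → negative
  Longitude: degrees = first 3 digits = 168, minutes = 21.5131; 168 + 21.5131/60 = 168.3585517
  W → negative

1. 77.595267, 50.295117
2. -51.546025, -179.656983
3. 6.079875, 0.190187
4. 57.088130, -139.317017
5. -71.520367, -168.358552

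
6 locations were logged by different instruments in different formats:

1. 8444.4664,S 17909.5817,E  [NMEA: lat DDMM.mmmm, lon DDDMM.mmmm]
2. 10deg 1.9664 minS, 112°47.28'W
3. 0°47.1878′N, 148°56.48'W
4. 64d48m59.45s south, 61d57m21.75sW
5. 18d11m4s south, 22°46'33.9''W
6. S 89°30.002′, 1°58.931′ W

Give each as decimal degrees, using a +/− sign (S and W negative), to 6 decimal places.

1. -84.741107, 179.159695
2. -10.032773, -112.788000
3. 0.786463, -148.941333
4. -64.816514, -61.956042
5. -18.184444, -22.776083
6. -89.500033, -1.982183

Point 1:
  Lat: degrees = first 2 digits = 84, minutes = 44.4664; 84 + 44.4664/60 = 84.7411067
  S → negative
  λ: degrees = first 3 digits = 179, minutes = 9.5817; 179 + 9.5817/60 = 179.1596950
  E ⇒ keep positive
Point 2:
  Latitude: 10 + 1.9664/60 = 10.0327733
  hemisphere S, so the sign is −
  λ: 112 + 47.28/60 = 112.7880000
  W → negative
Point 3:
  Lat: 0 + 47.1878/60 = 0.7864633
  N → positive
  Lon: 148 + 56.48/60 = 148.9413333
  hemisphere W, so the sign is −
Point 4:
  φ: 48′ + 59.45″ = 48.99083′; 64 + 48.99083/60 = 64.8165139
  hemisphere S, so the sign is −
  Lon: 61° + 57/60 + 21.75/3600 = 61 + 0.950000 + 0.006042 = 61.9560417
  W ⇒ negate
Point 5:
  Lat: 18 + 11/60 + 4/3600 = 18.1844444
  S → negative
  λ: 22 + 46/60 + 33.9/3600 = 22.7760833
  W ⇒ negate
Point 6:
  Latitude: 89 + 30.002/60 = 89.5000333
  hemisphere S, so the sign is −
  Longitude: 1 + 58.931/60 = 1.9821833
  hemisphere W, so the sign is −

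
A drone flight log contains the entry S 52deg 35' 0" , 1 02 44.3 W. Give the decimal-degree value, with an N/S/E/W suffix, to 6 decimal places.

Latitude: 35′ + 0″ = 35.00000′; 52 + 35.00000/60 = 52.5833333
Longitude: 1° + 2/60 + 44.3/3600 = 1 + 0.033333 + 0.012306 = 1.0456389

52.583333° S, 1.045639° W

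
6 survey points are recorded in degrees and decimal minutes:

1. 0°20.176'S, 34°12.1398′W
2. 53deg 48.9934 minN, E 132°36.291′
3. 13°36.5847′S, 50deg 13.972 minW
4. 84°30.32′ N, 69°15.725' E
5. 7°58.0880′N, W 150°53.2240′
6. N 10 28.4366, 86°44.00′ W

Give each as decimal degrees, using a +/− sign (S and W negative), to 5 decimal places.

Point 1:
  Latitude: 0 + 20.176/60 = 0.336267
  hemisphere S, so the sign is −
  Lon: 34 + 12.1398/60 = 34.202330
  W ⇒ negate
Point 2:
  Lat: 48.9934′ = 0.816557°; total 53.816557
  N ⇒ keep positive
  Longitude: 36.291′ = 0.604850°; total 132.604850
  E → positive
Point 3:
  Lat: 13 + 36.5847/60 = 13.609745
  S → negative
  Longitude: 50 + 13.972/60 = 50.232867
  W → negative
Point 4:
  Latitude: 30.32′ = 0.505333°; total 84.505333
  N → positive
  λ: 69 + 15.725/60 = 69.262083
  E ⇒ keep positive
Point 5:
  φ: 7 + 58.088/60 = 7.968133
  N → positive
  λ: 150 + 53.224/60 = 150.887067
  hemisphere W, so the sign is −
Point 6:
  φ: 10 + 28.4366/60 = 10.473943
  N → positive
  Lon: 86 + 44/60 = 86.733333
  W → negative

1. -0.33627, -34.20233
2. 53.81656, 132.60485
3. -13.60975, -50.23287
4. 84.50533, 69.26208
5. 7.96813, -150.88707
6. 10.47394, -86.73333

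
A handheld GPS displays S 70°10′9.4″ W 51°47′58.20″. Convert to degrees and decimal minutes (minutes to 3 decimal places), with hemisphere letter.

70° 10.157′ S, 51° 47.970′ W

Latitude: 10 + 9.4/60 = 10.15667′
Longitude: 47 + 58.2/60 = 47.97000′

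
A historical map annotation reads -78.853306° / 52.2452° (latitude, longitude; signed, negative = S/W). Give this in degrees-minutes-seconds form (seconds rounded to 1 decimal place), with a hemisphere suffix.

Latitude is negative → S; |value| = 78.853306
Latitude: 0.853306° → 51.19836′; 0.19836 × 60 = 11.902″
Longitude: 0.245200 × 60 = 14.71200′ → 14′, remainder × 60 = 42.720″

78°51′11.9″ S, 52°14′42.7″ E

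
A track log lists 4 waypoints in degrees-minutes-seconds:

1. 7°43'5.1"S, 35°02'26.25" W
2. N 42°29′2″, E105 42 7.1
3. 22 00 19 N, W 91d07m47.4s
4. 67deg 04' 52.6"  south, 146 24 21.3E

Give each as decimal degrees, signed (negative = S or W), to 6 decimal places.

1. -7.718083, -35.040625
2. 42.483889, 105.701972
3. 22.005278, -91.129833
4. -67.081278, 146.405917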